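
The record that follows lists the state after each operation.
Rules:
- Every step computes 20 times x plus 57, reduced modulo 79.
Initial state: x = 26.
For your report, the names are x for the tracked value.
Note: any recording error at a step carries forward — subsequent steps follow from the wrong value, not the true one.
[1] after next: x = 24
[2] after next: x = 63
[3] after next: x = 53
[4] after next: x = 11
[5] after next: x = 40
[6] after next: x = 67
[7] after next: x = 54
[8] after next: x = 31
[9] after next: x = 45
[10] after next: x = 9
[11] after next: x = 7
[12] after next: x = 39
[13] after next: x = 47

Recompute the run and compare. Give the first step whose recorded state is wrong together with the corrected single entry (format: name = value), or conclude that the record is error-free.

Step 1: x = (20*26 + 57) mod 79 = 24 — in agreement.
Step 2: x = (20*24 + 57) mod 79 = 63 — exactly as logged.
Step 3: x = (20*63 + 57) mod 79 = 53 — consistent with the record.
Step 4: x = (20*53 + 57) mod 79 = 11 — consistent with the record.
Step 5: x = (20*11 + 57) mod 79 = 40 — confirmed correct.
Step 6: x = (20*40 + 57) mod 79 = 67 — agrees with the record.
Step 7: x = (20*67 + 57) mod 79 = 54 — matches.
Step 8: x = (20*54 + 57) mod 79 = 31 — consistent with the record.
Step 9: x = (20*31 + 57) mod 79 = 45 — no discrepancy.
Step 10: x = (20*45 + 57) mod 79 = 9 — no discrepancy.
Step 11: x = (20*9 + 57) mod 79 = 0 — this is not what the record shows.
Conclusion: step 11 carries the first error; the entry should be x = 0.

step 11, x = 0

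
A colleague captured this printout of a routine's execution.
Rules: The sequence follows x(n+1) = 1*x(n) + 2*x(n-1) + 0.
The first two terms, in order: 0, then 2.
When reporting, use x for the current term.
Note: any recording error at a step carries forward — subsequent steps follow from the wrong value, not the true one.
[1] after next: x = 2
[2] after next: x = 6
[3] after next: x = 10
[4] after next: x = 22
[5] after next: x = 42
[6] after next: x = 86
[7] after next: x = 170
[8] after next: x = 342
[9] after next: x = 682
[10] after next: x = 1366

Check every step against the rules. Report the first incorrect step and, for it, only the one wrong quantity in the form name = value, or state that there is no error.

no error

Recomputing the run from the initial state:
step 1: x = 2
step 2: x = 6
step 3: x = 10
step 4: x = 22
step 5: x = 42
step 6: x = 86
step 7: x = 170
step 8: x = 342
step 9: x = 682
step 10: x = 1366
This matches the printout at every step.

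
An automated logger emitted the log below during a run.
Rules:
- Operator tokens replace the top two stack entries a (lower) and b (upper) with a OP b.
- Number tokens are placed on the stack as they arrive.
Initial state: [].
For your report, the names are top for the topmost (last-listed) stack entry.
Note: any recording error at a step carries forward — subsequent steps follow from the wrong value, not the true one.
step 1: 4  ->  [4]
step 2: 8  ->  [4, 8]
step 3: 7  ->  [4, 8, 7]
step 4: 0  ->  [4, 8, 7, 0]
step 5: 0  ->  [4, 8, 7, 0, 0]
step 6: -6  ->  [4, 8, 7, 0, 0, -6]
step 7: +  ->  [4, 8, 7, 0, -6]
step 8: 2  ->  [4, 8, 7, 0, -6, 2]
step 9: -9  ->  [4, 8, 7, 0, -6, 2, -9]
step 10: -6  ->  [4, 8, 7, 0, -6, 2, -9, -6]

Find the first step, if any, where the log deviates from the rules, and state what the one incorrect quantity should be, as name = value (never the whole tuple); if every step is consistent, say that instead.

no error

Step 1: push 4: top = 4 — same as recorded.
Step 2: push 8: top = 8 — checks out.
Step 3: push 7: top = 7 — confirmed correct.
Step 4: push 0: top = 0 — confirmed correct.
Step 5: push 0: top = 0 — agrees with the log.
Step 6: push -6: top = -6 — consistent with the log.
Step 7: 0 + -6 = -6 — confirmed correct.
Step 8: push 2: top = 2 — checks out.
Step 9: push -9: top = -9 — in agreement.
Step 10: push -6: top = -6 — matches.
The recomputation confirms every line.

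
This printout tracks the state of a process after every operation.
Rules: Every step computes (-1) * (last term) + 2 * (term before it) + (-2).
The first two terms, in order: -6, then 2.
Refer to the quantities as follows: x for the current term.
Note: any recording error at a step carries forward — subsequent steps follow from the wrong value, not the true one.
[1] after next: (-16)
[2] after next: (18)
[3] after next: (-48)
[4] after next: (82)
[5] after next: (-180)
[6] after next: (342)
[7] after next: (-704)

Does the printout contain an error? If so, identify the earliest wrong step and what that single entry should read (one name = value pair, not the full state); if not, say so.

step 3, x = -52

Step 1: x = -1*(2) + (2)*(-6) + (-2) = -16 — same as recorded.
Step 2: x = -1*(-16) + (2)*(2) + (-2) = 18 — no discrepancy.
Step 3: x = -1*(18) + (2)*(-16) + (-2) = -52 — a discrepancy with the printout.
First incorrect step: 3; the correct value is x = -52.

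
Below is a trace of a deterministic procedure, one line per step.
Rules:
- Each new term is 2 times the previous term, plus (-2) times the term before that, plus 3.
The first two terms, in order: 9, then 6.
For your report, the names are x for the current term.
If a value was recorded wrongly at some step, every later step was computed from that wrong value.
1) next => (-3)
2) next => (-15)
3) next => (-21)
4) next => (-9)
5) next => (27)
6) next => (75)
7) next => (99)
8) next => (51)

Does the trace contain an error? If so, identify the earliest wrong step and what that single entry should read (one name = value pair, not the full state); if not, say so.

Recomputing the run from the initial state:
step 1: x = -3
step 2: x = -15
step 3: x = -21
step 4: x = -9
step 5: x = 27
step 6: x = 75
step 7: x = 99
step 8: x = 51
This matches the trace at every step.

no error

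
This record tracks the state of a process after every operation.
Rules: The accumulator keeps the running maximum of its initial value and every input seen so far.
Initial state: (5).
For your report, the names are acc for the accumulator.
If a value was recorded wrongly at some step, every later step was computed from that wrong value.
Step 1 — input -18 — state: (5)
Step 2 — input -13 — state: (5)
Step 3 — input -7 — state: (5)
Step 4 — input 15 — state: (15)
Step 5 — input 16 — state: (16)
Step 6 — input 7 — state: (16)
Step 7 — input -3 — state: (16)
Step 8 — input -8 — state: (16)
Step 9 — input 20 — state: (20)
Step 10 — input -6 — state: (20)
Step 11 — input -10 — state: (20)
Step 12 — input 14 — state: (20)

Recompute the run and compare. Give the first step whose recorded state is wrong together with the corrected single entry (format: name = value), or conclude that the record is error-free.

Recomputing the run from the initial state:
step 1: acc = 5
step 2: acc = 5
step 3: acc = 5
step 4: acc = 15
step 5: acc = 16
step 6: acc = 16
step 7: acc = 16
step 8: acc = 16
step 9: acc = 20
step 10: acc = 20
step 11: acc = 20
step 12: acc = 20
This matches the record at every step.

no error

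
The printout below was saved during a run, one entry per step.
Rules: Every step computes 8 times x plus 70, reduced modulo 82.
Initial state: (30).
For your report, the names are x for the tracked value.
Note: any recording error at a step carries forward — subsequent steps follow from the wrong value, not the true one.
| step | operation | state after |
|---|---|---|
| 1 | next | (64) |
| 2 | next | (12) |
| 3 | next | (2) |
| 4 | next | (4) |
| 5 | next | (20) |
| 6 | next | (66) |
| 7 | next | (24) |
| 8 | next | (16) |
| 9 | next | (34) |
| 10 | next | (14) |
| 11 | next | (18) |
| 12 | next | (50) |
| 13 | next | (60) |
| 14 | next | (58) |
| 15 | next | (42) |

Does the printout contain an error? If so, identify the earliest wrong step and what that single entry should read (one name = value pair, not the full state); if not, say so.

step 2, x = 8

Step 1: x = (8*30 + 70) mod 82 = 64 — same as recorded.
Step 2: x = (8*64 + 70) mod 82 = 8 — the entry is off here.
That makes step 2 the first incorrect line — x = 8 is what it should show.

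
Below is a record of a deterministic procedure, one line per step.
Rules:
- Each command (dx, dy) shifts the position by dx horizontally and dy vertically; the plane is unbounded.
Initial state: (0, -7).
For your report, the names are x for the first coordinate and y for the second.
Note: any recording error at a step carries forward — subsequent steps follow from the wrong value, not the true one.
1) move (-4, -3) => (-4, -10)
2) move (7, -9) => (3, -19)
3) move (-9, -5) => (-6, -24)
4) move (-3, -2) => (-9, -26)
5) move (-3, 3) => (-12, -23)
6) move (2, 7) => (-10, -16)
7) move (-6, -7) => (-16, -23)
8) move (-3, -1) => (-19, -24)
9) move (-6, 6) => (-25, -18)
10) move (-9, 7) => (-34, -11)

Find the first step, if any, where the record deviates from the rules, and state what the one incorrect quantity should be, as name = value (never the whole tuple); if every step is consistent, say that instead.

step 1: x = 0 + (-4) = -4, y = -7 + (-3) = -10 -> in agreement
step 2: x = -4 + (7) = 3, y = -10 + (-9) = -19 -> in agreement
step 3: x = 3 + (-9) = -6, y = -19 + (-5) = -24 -> verified
step 4: x = -6 + (-3) = -9, y = -24 + (-2) = -26 -> exactly as logged
step 5: x = -9 + (-3) = -12, y = -26 + (3) = -23 -> consistent with the record
step 6: x = -12 + (2) = -10, y = -23 + (7) = -16 -> consistent with the record
step 7: x = -10 + (-6) = -16, y = -16 + (-7) = -23 -> consistent with the record
step 8: x = -16 + (-3) = -19, y = -23 + (-1) = -24 -> exactly as logged
step 9: x = -19 + (-6) = -25, y = -24 + (6) = -18 -> exactly as logged
step 10: x = -25 + (-9) = -34, y = -18 + (7) = -11 -> consistent with the record
Every step is consistent.

no error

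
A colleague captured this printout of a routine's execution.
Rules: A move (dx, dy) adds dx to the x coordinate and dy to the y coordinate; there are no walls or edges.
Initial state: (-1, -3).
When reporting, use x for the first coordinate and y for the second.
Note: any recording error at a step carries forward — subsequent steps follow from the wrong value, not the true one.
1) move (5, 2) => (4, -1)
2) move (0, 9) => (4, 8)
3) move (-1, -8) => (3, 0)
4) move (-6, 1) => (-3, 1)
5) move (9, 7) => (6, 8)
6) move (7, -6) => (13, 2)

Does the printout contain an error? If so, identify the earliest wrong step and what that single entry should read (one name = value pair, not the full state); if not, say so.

Step 1: x = -1 + (5) = 4, y = -3 + (2) = -1 — in agreement.
Step 2: x = 4 + (0) = 4, y = -1 + (9) = 8 — confirmed correct.
Step 3: x = 4 + (-1) = 3, y = 8 + (-8) = 0 — in agreement.
Step 4: x = 3 + (-6) = -3, y = 0 + (1) = 1 — consistent with the printout.
Step 5: x = -3 + (9) = 6, y = 1 + (7) = 8 — matches.
Step 6: x = 6 + (7) = 13, y = 8 + (-6) = 2 — same as recorded.
The whole run recomputes cleanly — no discrepancies.

no error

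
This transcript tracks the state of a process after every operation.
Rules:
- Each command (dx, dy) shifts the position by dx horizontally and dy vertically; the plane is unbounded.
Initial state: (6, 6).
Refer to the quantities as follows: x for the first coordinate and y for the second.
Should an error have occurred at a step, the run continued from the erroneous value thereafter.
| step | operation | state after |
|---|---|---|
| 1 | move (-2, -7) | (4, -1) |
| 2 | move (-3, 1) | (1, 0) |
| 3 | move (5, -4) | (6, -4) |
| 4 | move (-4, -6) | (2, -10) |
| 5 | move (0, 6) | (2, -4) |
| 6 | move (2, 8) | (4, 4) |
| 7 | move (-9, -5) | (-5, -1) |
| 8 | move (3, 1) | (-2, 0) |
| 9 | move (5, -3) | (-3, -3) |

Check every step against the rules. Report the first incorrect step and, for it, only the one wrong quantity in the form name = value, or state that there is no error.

Recomputing the run from the initial state:
step 1: x = 4, y = -1
step 2: x = 1, y = 0
step 3: x = 6, y = -4
step 4: x = 2, y = -10
step 5: x = 2, y = -4
step 6: x = 4, y = 4
step 7: x = -5, y = -1
step 8: x = -2, y = 0
step 9: x = 3, y = -3
The first disagreement with the transcript is at step 9, where the value should be x = 3.

step 9, x = 3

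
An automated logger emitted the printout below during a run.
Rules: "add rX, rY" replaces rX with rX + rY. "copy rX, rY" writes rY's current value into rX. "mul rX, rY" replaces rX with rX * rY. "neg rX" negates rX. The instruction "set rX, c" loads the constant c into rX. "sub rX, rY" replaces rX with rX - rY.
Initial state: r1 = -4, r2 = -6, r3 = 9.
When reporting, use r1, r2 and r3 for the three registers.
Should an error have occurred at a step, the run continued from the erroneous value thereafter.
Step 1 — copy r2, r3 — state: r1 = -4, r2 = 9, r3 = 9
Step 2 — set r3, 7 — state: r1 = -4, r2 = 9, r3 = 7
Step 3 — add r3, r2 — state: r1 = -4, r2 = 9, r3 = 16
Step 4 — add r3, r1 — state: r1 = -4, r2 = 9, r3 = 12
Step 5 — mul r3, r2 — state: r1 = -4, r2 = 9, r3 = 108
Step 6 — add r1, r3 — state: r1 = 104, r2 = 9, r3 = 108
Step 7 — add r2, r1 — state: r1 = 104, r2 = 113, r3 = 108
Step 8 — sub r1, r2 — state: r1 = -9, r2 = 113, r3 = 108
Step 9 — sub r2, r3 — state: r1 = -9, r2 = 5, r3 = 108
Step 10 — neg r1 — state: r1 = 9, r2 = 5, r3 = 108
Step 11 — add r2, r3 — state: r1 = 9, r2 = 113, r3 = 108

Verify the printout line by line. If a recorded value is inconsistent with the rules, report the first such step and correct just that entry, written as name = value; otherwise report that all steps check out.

no error

1. r2 = 9 (agrees with the printout)
2. r3 = 7 (verified)
3. r3 = 7 + 9 = 16 (same as recorded)
4. r3 = 16 + -4 = 12 (in agreement)
5. r3 = 12 * 9 = 108 (checks out)
6. r1 = -4 + 108 = 104 (in agreement)
7. r2 = 9 + 104 = 113 (agrees with the printout)
8. r1 = 104 - 113 = -9 (matches)
9. r2 = 113 - 108 = 5 (confirmed correct)
10. r1 = -(-9) = 9 (exactly as logged)
11. r2 = 5 + 108 = 113 (consistent with the printout)
All entries verified; no error found.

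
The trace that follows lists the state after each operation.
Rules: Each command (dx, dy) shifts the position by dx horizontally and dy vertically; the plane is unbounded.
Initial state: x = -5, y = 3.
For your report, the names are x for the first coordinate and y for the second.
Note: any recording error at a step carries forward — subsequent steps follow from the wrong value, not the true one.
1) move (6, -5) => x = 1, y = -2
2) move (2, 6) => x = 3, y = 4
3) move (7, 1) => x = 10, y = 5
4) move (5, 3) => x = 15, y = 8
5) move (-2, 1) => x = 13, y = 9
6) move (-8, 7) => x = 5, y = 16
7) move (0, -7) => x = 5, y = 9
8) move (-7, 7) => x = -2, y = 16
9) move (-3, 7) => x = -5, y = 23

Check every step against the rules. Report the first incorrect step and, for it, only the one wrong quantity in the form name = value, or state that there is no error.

no error

1. x = -5 + (6) = 1, y = 3 + (-5) = -2 (in agreement)
2. x = 1 + (2) = 3, y = -2 + (6) = 4 (checks out)
3. x = 3 + (7) = 10, y = 4 + (1) = 5 (checks out)
4. x = 10 + (5) = 15, y = 5 + (3) = 8 (matches)
5. x = 15 + (-2) = 13, y = 8 + (1) = 9 (agrees with the trace)
6. x = 13 + (-8) = 5, y = 9 + (7) = 16 (no discrepancy)
7. x = 5 + (0) = 5, y = 16 + (-7) = 9 (verified)
8. x = 5 + (-7) = -2, y = 9 + (7) = 16 (no discrepancy)
9. x = -2 + (-3) = -5, y = 16 + (7) = 23 (checks out)
Nothing is out of place; the run is error-free.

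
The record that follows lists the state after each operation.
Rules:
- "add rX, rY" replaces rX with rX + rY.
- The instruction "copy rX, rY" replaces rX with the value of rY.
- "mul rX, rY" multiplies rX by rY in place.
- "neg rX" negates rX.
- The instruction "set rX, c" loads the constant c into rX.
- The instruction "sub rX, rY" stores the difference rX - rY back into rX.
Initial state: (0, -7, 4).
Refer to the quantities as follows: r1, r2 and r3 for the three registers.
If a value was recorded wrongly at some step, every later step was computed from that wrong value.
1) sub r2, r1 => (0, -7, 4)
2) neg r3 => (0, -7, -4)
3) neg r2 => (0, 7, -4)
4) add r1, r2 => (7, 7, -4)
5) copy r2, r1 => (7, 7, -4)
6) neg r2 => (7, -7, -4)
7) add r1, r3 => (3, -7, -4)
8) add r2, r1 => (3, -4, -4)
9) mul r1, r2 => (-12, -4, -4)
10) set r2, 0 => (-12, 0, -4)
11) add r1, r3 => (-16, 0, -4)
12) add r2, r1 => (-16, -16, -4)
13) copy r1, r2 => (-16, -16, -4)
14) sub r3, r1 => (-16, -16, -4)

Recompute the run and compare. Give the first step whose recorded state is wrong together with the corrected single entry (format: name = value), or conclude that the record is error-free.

step 14, r3 = 12

Recomputing the run from the initial state:
step 1: r1 = 0, r2 = -7, r3 = 4
step 2: r1 = 0, r2 = -7, r3 = -4
step 3: r1 = 0, r2 = 7, r3 = -4
step 4: r1 = 7, r2 = 7, r3 = -4
step 5: r1 = 7, r2 = 7, r3 = -4
step 6: r1 = 7, r2 = -7, r3 = -4
step 7: r1 = 3, r2 = -7, r3 = -4
step 8: r1 = 3, r2 = -4, r3 = -4
step 9: r1 = -12, r2 = -4, r3 = -4
step 10: r1 = -12, r2 = 0, r3 = -4
step 11: r1 = -16, r2 = 0, r3 = -4
step 12: r1 = -16, r2 = -16, r3 = -4
step 13: r1 = -16, r2 = -16, r3 = -4
step 14: r1 = -16, r2 = -16, r3 = 12
The first disagreement with the record is at step 14, where the value should be r3 = 12.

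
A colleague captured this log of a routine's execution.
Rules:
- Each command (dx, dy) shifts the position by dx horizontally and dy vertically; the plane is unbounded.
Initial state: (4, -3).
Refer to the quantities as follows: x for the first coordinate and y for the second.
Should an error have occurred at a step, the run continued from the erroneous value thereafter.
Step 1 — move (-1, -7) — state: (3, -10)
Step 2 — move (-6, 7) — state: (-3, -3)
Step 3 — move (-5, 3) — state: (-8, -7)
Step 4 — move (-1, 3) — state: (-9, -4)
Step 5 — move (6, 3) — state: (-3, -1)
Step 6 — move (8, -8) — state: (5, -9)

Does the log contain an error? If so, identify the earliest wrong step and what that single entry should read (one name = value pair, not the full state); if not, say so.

Step 1: x = 4 + (-1) = 3, y = -3 + (-7) = -10 — agrees with the log.
Step 2: x = 3 + (-6) = -3, y = -10 + (7) = -3 — in agreement.
Step 3: x = -3 + (-5) = -8, y = -3 + (3) = 0 — first mismatch against the log.
So the first discrepancy is step 3, where the right value is y = 0.

step 3, y = 0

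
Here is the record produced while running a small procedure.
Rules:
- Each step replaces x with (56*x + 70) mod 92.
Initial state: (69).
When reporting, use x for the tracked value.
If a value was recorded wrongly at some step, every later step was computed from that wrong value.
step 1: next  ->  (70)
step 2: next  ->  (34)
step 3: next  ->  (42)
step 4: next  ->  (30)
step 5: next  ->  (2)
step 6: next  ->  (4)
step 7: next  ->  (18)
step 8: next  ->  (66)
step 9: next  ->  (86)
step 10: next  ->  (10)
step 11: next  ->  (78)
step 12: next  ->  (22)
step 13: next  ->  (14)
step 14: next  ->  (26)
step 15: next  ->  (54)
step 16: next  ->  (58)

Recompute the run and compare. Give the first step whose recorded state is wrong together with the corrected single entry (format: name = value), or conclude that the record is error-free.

step 1: x = (56*69 + 70) mod 92 = 70 -> checks out
step 2: x = (56*70 + 70) mod 92 = 34 -> confirmed correct
step 3: x = (56*34 + 70) mod 92 = 42 -> exactly as logged
step 4: x = (56*42 + 70) mod 92 = 30 -> confirmed correct
step 5: x = (56*30 + 70) mod 92 = 2 -> consistent with the record
step 6: x = (56*2 + 70) mod 92 = 90 -> a discrepancy with the record
First incorrect step: 6; the correct value is x = 90.

step 6, x = 90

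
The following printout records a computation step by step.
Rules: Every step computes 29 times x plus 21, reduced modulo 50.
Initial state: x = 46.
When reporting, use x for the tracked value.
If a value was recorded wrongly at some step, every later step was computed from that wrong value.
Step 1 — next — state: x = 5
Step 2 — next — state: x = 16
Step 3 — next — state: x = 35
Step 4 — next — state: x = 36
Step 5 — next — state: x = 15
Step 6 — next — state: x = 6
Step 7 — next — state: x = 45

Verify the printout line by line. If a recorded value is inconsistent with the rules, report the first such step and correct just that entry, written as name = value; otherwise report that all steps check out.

Recomputing the run from the initial state:
step 1: x = 5
step 2: x = 16
step 3: x = 35
step 4: x = 36
step 5: x = 15
step 6: x = 6
step 7: x = 45
This matches the printout at every step.

no error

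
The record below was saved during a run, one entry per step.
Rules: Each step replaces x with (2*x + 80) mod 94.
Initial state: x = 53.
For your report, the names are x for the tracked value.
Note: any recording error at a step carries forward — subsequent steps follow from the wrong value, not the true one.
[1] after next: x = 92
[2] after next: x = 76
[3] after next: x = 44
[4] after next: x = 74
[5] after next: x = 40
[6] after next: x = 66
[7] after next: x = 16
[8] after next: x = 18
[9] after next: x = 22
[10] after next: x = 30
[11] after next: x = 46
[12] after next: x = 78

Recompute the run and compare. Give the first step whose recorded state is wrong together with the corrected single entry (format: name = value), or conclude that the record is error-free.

1. x = (2*53 + 80) mod 94 = 92 (consistent with the record)
2. x = (2*92 + 80) mod 94 = 76 (no discrepancy)
3. x = (2*76 + 80) mod 94 = 44 (verified)
4. x = (2*44 + 80) mod 94 = 74 (confirmed correct)
5. x = (2*74 + 80) mod 94 = 40 (agrees with the record)
6. x = (2*40 + 80) mod 94 = 66 (verified)
7. x = (2*66 + 80) mod 94 = 24 (first mismatch against the record)
Conclusion: step 7 carries the first error; the entry should be x = 24.

step 7, x = 24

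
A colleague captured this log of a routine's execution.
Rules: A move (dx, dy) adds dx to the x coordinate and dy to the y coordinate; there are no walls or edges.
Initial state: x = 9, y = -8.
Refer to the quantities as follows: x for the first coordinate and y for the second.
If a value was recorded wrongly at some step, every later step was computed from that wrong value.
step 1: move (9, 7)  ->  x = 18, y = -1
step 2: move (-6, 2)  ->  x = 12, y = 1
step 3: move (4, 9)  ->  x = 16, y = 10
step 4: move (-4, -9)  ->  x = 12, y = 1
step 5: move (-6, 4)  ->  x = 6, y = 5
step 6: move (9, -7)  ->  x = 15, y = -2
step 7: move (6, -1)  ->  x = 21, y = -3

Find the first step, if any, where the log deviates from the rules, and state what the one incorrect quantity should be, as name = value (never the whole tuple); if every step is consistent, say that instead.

1. x = 9 + (9) = 18, y = -8 + (7) = -1 (in agreement)
2. x = 18 + (-6) = 12, y = -1 + (2) = 1 (checks out)
3. x = 12 + (4) = 16, y = 1 + (9) = 10 (exactly as logged)
4. x = 16 + (-4) = 12, y = 10 + (-9) = 1 (agrees with the log)
5. x = 12 + (-6) = 6, y = 1 + (4) = 5 (no discrepancy)
6. x = 6 + (9) = 15, y = 5 + (-7) = -2 (exactly as logged)
7. x = 15 + (6) = 21, y = -2 + (-1) = -3 (matches)
The recomputation confirms every line.

no error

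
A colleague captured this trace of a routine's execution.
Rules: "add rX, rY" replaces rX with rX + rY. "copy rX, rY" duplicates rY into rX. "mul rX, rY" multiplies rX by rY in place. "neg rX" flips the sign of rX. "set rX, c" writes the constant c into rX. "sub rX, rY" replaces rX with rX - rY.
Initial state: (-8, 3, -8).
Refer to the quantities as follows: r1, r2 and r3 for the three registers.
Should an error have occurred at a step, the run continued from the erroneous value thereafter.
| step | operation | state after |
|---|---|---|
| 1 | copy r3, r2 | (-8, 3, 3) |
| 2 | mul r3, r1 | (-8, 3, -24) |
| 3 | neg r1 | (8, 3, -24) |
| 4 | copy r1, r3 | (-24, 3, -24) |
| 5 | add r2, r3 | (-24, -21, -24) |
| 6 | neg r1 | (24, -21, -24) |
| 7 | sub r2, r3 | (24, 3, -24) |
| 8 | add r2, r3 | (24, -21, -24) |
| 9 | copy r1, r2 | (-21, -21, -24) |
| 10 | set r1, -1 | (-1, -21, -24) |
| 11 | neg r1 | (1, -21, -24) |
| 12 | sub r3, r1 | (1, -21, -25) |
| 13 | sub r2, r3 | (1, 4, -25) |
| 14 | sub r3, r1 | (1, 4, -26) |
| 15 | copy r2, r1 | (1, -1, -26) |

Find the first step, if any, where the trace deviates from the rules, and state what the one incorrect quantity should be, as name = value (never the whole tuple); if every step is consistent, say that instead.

step 15, r2 = 1

step 1: r3 = 3 -> no discrepancy
step 2: r3 = 3 * -8 = -24 -> checks out
step 3: r1 = -(-8) = 8 -> checks out
step 4: r1 = -24 -> consistent with the trace
step 5: r2 = 3 + -24 = -21 -> in agreement
step 6: r1 = -(-24) = 24 -> no discrepancy
step 7: r2 = -21 - -24 = 3 -> in agreement
step 8: r2 = 3 + -24 = -21 -> consistent with the trace
step 9: r1 = -21 -> matches
step 10: r1 = -1 -> matches
step 11: r1 = -(-1) = 1 -> verified
step 12: r3 = -24 - 1 = -25 -> verified
step 13: r2 = -21 - -25 = 4 -> in agreement
step 14: r3 = -25 - 1 = -26 -> in agreement
step 15: r2 = 1 -> first mismatch against the trace
Conclusion: step 15 carries the first error; the entry should be r2 = 1.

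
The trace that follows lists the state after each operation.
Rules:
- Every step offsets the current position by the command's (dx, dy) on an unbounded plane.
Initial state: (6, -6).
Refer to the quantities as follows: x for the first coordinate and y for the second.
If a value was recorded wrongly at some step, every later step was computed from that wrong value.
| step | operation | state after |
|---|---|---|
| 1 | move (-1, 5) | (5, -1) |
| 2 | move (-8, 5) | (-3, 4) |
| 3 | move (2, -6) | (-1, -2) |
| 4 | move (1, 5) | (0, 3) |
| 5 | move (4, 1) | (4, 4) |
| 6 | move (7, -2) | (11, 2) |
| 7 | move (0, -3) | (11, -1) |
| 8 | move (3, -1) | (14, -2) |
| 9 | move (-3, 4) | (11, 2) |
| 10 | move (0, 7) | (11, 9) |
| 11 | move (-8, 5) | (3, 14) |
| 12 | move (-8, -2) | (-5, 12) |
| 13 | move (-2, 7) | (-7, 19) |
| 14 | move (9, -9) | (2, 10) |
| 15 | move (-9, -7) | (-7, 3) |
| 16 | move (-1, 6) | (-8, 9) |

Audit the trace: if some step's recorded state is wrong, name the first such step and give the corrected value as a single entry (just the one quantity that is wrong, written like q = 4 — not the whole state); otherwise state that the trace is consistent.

1. x = 6 + (-1) = 5, y = -6 + (5) = -1 (no discrepancy)
2. x = 5 + (-8) = -3, y = -1 + (5) = 4 (checks out)
3. x = -3 + (2) = -1, y = 4 + (-6) = -2 (same as recorded)
4. x = -1 + (1) = 0, y = -2 + (5) = 3 (confirmed correct)
5. x = 0 + (4) = 4, y = 3 + (1) = 4 (exactly as logged)
6. x = 4 + (7) = 11, y = 4 + (-2) = 2 (exactly as logged)
7. x = 11 + (0) = 11, y = 2 + (-3) = -1 (in agreement)
8. x = 11 + (3) = 14, y = -1 + (-1) = -2 (confirmed correct)
9. x = 14 + (-3) = 11, y = -2 + (4) = 2 (consistent with the trace)
10. x = 11 + (0) = 11, y = 2 + (7) = 9 (confirmed correct)
11. x = 11 + (-8) = 3, y = 9 + (5) = 14 (exactly as logged)
12. x = 3 + (-8) = -5, y = 14 + (-2) = 12 (consistent with the trace)
13. x = -5 + (-2) = -7, y = 12 + (7) = 19 (no discrepancy)
14. x = -7 + (9) = 2, y = 19 + (-9) = 10 (checks out)
15. x = 2 + (-9) = -7, y = 10 + (-7) = 3 (no discrepancy)
16. x = -7 + (-1) = -8, y = 3 + (6) = 9 (verified)
Nothing is out of place; the run is error-free.

no error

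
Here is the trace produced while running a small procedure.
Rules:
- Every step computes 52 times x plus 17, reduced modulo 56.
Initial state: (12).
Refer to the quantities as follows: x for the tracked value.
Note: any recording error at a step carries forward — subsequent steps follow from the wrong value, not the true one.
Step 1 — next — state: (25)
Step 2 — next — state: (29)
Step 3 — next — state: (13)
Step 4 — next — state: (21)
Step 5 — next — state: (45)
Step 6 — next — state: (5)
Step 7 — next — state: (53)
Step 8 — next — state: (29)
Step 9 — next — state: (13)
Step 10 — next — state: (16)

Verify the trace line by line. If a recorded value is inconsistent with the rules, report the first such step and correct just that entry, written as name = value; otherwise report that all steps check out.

1. x = (52*12 + 17) mod 56 = 25 (confirmed correct)
2. x = (52*25 + 17) mod 56 = 29 (consistent with the trace)
3. x = (52*29 + 17) mod 56 = 13 (no discrepancy)
4. x = (52*13 + 17) mod 56 = 21 (exactly as logged)
5. x = (52*21 + 17) mod 56 = 45 (exactly as logged)
6. x = (52*45 + 17) mod 56 = 5 (consistent with the trace)
7. x = (52*5 + 17) mod 56 = 53 (checks out)
8. x = (52*53 + 17) mod 56 = 29 (confirmed correct)
9. x = (52*29 + 17) mod 56 = 13 (confirmed correct)
10. x = (52*13 + 17) mod 56 = 21 (this is not what the trace shows)
That makes step 10 the first incorrect line — x = 21 is what it should show.

step 10, x = 21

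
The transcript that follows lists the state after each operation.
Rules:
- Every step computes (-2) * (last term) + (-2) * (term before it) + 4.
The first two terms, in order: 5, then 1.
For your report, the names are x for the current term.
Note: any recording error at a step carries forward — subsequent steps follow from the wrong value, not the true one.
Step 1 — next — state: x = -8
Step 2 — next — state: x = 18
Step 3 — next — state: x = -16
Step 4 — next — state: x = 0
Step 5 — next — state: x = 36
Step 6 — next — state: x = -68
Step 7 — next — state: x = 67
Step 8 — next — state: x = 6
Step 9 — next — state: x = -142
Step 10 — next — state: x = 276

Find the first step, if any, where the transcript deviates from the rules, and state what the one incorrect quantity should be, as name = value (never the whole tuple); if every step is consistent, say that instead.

1. x = -2*(1) + (-2)*(5) + (4) = -8 (verified)
2. x = -2*(-8) + (-2)*(1) + (4) = 18 (verified)
3. x = -2*(18) + (-2)*(-8) + (4) = -16 (no discrepancy)
4. x = -2*(-16) + (-2)*(18) + (4) = 0 (in agreement)
5. x = -2*(0) + (-2)*(-16) + (4) = 36 (matches)
6. x = -2*(36) + (-2)*(0) + (4) = -68 (in agreement)
7. x = -2*(-68) + (-2)*(36) + (4) = 68 (first mismatch against the transcript)
First incorrect step: 7; the correct value is x = 68.

step 7, x = 68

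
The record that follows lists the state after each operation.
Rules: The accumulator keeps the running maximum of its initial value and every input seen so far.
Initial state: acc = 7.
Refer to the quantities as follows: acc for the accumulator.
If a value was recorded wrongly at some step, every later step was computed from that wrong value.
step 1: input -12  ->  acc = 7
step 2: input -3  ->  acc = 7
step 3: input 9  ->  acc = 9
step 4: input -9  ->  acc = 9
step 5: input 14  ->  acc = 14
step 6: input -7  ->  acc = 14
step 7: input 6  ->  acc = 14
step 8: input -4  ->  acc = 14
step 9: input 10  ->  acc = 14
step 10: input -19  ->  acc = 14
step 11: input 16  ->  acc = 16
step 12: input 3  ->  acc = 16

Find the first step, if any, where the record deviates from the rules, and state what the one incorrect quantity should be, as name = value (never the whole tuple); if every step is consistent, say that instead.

no error

Step 1: acc = max(7, -12) = 7 — checks out.
Step 2: acc = max(7, -3) = 7 — same as recorded.
Step 3: acc = max(7, 9) = 9 — in agreement.
Step 4: acc = max(9, -9) = 9 — verified.
Step 5: acc = max(9, 14) = 14 — exactly as logged.
Step 6: acc = max(14, -7) = 14 — verified.
Step 7: acc = max(14, 6) = 14 — no discrepancy.
Step 8: acc = max(14, -4) = 14 — checks out.
Step 9: acc = max(14, 10) = 14 — confirmed correct.
Step 10: acc = max(14, -19) = 14 — confirmed correct.
Step 11: acc = max(14, 16) = 16 — confirmed correct.
Step 12: acc = max(16, 3) = 16 — matches.
All steps check out; nothing to correct.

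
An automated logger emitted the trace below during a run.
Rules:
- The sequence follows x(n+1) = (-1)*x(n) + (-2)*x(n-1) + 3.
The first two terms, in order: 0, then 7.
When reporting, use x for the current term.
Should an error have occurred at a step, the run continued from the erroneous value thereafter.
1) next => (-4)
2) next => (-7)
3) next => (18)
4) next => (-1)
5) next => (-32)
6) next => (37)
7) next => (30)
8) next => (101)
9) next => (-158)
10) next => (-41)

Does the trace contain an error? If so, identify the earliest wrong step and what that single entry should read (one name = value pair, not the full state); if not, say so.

Recomputing the run from the initial state:
step 1: x = -4
step 2: x = -7
step 3: x = 18
step 4: x = -1
step 5: x = -32
step 6: x = 37
step 7: x = 30
step 8: x = -101
step 9: x = 44
step 10: x = 161
The first disagreement with the trace is at step 8, where the value should be x = -101.

step 8, x = -101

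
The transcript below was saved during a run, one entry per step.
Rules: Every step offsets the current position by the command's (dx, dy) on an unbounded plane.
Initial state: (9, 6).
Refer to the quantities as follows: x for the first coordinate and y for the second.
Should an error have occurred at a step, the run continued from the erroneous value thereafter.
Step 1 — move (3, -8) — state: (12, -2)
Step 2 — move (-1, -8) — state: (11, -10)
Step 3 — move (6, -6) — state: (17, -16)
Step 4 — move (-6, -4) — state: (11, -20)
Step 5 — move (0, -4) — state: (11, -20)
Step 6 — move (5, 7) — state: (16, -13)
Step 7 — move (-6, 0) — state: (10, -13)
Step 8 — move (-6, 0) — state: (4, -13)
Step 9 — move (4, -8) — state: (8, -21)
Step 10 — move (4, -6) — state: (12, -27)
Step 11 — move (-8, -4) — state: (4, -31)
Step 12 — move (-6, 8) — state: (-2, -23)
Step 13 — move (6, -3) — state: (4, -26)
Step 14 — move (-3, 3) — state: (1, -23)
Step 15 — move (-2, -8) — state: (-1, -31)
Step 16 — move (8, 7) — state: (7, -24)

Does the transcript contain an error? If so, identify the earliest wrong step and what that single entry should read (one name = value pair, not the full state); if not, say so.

step 5, y = -24

step 1: x = 9 + (3) = 12, y = 6 + (-8) = -2 -> agrees with the transcript
step 2: x = 12 + (-1) = 11, y = -2 + (-8) = -10 -> verified
step 3: x = 11 + (6) = 17, y = -10 + (-6) = -16 -> exactly as logged
step 4: x = 17 + (-6) = 11, y = -16 + (-4) = -20 -> same as recorded
step 5: x = 11 + (0) = 11, y = -20 + (-4) = -24 -> the entry is off here
First deviation found at step 5; the corrected entry is y = -24.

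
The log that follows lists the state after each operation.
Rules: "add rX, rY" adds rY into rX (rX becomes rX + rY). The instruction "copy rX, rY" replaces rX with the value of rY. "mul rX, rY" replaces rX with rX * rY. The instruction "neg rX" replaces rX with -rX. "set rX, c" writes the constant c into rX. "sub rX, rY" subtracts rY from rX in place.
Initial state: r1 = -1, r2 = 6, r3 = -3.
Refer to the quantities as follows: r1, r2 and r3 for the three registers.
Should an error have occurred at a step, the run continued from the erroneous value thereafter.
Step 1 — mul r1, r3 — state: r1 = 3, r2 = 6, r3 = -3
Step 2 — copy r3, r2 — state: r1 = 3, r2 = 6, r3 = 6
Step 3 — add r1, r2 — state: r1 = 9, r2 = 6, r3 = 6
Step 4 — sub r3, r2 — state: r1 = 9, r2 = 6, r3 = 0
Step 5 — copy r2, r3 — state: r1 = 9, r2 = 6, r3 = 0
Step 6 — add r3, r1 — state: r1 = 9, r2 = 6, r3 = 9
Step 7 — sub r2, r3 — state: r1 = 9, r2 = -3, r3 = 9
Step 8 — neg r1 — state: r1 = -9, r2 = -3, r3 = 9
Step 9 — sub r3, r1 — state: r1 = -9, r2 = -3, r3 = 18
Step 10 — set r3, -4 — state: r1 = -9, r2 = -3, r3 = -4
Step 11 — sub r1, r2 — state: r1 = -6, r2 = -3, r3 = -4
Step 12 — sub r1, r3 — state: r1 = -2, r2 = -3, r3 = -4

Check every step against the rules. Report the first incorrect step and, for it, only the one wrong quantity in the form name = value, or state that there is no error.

Recomputing the run from the initial state:
step 1: r1 = 3, r2 = 6, r3 = -3
step 2: r1 = 3, r2 = 6, r3 = 6
step 3: r1 = 9, r2 = 6, r3 = 6
step 4: r1 = 9, r2 = 6, r3 = 0
step 5: r1 = 9, r2 = 0, r3 = 0
step 6: r1 = 9, r2 = 0, r3 = 9
step 7: r1 = 9, r2 = -9, r3 = 9
step 8: r1 = -9, r2 = -9, r3 = 9
step 9: r1 = -9, r2 = -9, r3 = 18
step 10: r1 = -9, r2 = -9, r3 = -4
step 11: r1 = 0, r2 = -9, r3 = -4
step 12: r1 = 4, r2 = -9, r3 = -4
The first disagreement with the log is at step 5, where the value should be r2 = 0.

step 5, r2 = 0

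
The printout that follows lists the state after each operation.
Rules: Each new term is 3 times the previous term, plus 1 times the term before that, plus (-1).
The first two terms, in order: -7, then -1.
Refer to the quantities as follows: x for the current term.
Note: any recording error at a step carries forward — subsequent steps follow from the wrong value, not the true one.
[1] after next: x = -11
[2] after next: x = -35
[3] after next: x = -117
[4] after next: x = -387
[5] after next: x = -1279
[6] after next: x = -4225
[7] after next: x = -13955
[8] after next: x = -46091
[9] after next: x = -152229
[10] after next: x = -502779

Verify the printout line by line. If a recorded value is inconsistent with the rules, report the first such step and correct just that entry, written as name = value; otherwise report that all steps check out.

Recomputing the run from the initial state:
step 1: x = -11
step 2: x = -35
step 3: x = -117
step 4: x = -387
step 5: x = -1279
step 6: x = -4225
step 7: x = -13955
step 8: x = -46091
step 9: x = -152229
step 10: x = -502779
This matches the printout at every step.

no error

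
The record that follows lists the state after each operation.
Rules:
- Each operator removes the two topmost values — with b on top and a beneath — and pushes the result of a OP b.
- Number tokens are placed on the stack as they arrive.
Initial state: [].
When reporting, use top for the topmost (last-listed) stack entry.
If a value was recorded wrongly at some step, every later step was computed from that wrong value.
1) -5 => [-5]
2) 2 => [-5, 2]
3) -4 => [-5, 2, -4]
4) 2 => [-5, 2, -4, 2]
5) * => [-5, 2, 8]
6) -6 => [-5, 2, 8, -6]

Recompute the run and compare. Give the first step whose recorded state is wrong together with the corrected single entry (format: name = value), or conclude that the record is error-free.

Recomputing the run from the initial state:
step 1: [-5]
step 2: [-5, 2]
step 3: [-5, 2, -4]
step 4: [-5, 2, -4, 2]
step 5: [-5, 2, -8]
step 6: [-5, 2, -8, -6]
The first disagreement with the record is at step 5, where the value should be top = -8.

step 5, top = -8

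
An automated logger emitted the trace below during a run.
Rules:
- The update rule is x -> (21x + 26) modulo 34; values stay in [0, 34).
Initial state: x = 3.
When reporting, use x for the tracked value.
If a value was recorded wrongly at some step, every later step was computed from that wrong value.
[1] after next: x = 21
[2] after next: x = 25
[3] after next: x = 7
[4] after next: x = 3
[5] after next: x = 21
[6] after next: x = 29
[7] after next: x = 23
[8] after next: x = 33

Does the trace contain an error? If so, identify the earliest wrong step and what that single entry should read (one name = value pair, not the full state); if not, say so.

step 6, x = 25

step 1: x = (21*3 + 26) mod 34 = 21 -> agrees with the trace
step 2: x = (21*21 + 26) mod 34 = 25 -> consistent with the trace
step 3: x = (21*25 + 26) mod 34 = 7 -> checks out
step 4: x = (21*7 + 26) mod 34 = 3 -> same as recorded
step 5: x = (21*3 + 26) mod 34 = 21 -> exactly as logged
step 6: x = (21*21 + 26) mod 34 = 25 -> the trace disagrees here
First deviation found at step 6; the corrected entry is x = 25.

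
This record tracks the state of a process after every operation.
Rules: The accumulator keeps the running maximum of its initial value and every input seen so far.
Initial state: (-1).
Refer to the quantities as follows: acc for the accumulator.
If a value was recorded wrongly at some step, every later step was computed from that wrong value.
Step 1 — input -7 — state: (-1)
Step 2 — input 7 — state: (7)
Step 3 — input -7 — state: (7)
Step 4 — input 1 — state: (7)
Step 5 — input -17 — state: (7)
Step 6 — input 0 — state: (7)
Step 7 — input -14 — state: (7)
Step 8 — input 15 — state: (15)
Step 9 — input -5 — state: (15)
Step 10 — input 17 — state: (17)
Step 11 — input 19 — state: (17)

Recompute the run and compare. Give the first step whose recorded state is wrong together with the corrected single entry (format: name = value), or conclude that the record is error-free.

step 11, acc = 19

Recomputing the run from the initial state:
step 1: acc = -1
step 2: acc = 7
step 3: acc = 7
step 4: acc = 7
step 5: acc = 7
step 6: acc = 7
step 7: acc = 7
step 8: acc = 15
step 9: acc = 15
step 10: acc = 17
step 11: acc = 19
The first disagreement with the record is at step 11, where the value should be acc = 19.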